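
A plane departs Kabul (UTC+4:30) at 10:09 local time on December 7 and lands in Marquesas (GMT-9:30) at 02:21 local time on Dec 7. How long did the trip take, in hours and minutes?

6 hours 12 minutes

Marquesas is 14:00 behind Kabul.
Clock-face elapsed time (ignoring zones) is −7 hours 48 minutes.
Actual elapsed = −7 hours 48 minutes + 14:00 = 6 hours 12 minutes.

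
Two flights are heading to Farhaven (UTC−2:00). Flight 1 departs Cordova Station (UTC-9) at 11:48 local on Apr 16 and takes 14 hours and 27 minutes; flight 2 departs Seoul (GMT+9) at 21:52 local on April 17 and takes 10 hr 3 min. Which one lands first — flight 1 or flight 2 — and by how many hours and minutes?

the first, by 11 hours 40 minutes

Flight 1 in UTC: 11:48 + 9:00 = 20:48 on Apr 16.
+14 hours 27 minutes → arrive 11:15 UTC on Apr 17.
Flight 2 in UTC: 21:52 − 9:00 = 12:52 on Apr 17.
+10 hours 3 minutes → arrive 22:55 UTC on Apr 17.
Flight 1 lands earlier by 11 hours 40 minutes.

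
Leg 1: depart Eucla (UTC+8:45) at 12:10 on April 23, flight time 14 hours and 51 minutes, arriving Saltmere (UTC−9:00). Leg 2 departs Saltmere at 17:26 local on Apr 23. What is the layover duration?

8 hours 10 minutes

Convert departure to UTC: 12:10 − 8:45 = 03:25 UTC on Apr 23.
Add 14 hours and 51 minutes flight time → 18:16 UTC.
Saltmere is UTC−9:00, so local arrival = 18:16 − 9:00 = 09:16 on Apr 23.
Layover = 17:26 − 09:16 = 8 hours 10 minutes.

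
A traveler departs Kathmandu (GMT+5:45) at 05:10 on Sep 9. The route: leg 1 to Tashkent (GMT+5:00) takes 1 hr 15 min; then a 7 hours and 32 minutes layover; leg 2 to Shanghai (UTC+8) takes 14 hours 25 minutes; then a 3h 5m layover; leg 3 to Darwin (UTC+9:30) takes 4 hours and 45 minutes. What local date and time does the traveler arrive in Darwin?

15:57 on September 10

Convert departure to UTC: 05:10 − 5:45 = 23:25 UTC on Sep 8.
Add 1 hour and 15 minutes leg 1 → 00:40 UTC (Sep 9).
Add 7 hours 32 minutes layover in Tashkent → 08:12 UTC.
Add 14 hours 25 minutes leg 2 → 22:37 UTC.
Add 3 hours and 5 minutes layover in Shanghai → 01:42 UTC (Sep 10).
Add 4 hours 45 minutes leg 3 → 06:27 UTC.
Darwin is UTC+9:30, so local arrival = 06:27 + 9:30 = 15:57 on Sep 10.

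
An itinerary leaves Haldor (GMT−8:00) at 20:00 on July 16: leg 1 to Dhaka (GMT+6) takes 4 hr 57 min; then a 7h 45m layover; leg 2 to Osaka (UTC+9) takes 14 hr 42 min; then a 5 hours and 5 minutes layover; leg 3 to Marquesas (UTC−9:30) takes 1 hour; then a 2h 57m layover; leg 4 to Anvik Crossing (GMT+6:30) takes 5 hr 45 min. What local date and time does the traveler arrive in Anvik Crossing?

04:41 on July 19

Convert departure to UTC: 20:00 + 8:00 = 04:00 UTC on Jul 17.
Add 4 hours and 57 minutes leg 1 → 08:57 UTC.
Add 7 hours and 45 minutes layover in Dhaka → 16:42 UTC.
Add 14 hours 42 minutes leg 2 → 07:24 UTC (Jul 18).
Add 5 hours and 5 minutes layover in Osaka → 12:29 UTC.
Add 1 hour leg 3 → 13:29 UTC.
Add 2 hours 57 minutes layover in Marquesas → 16:26 UTC.
Add 5 hours 45 minutes leg 4 → 22:11 UTC.
Anvik Crossing is UTC+6:30, so local arrival = 22:11 + 6:30 = 04:41 on Jul 19.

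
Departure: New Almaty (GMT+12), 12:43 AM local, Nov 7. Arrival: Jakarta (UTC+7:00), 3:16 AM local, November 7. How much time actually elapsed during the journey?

7 hours 33 minutes

Departure in UTC: 12:43 AM − 12:00 = 12:43 PM on Nov 6.
Arrival in UTC: 3:16 AM − 7:00 = 8:16 PM on Nov 6.
Elapsed = 8:16 PM − 12:43 PM = 7 hours 33 minutes.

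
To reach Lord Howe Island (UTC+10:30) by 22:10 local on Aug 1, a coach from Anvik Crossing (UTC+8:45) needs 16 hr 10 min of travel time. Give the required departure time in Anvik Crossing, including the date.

04:15 on August 1

Target arrival in UTC: 22:10 − 10:30 = 11:40 on Aug 1.
Subtract 16 hours and 10 minutes → departure 19:30 UTC on Jul 31.
Anvik Crossing is UTC+8:45: 19:30 + 8:45 = 04:15 on Aug 1.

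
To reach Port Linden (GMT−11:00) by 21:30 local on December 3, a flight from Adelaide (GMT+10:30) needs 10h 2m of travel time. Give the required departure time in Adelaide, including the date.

08:58 on Dec 4

Target arrival in UTC: 21:30 + 11:00 = 08:30 on Dec 4.
Subtract 10 hours and 2 minutes → departure 22:28 UTC on Dec 3.
Adelaide is UTC+10:30: 22:28 + 10:30 = 08:58 on Dec 4.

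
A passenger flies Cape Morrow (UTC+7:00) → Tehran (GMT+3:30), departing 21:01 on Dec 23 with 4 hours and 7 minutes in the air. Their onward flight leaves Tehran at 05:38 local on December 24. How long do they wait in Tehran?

Convert departure to UTC: 21:01 − 7:00 = 14:01 UTC on Dec 23.
Add 4 hours 7 minutes flight time → 18:08 UTC.
Tehran is UTC+3:30, so local arrival = 18:08 + 3:30 = 21:38 on Dec 23.
Layover = 05:38 − 21:38 (+1 day) = 8 hours.

8 hours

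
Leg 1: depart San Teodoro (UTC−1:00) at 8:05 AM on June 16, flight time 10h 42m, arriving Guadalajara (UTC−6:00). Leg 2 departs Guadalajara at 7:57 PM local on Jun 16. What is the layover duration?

6 hours 10 minutes

Convert departure to UTC: 8:05 AM + 1:00 = 9:05 AM UTC on Jun 16.
Add 10 hours 42 minutes flight time → 7:47 PM UTC.
Guadalajara is UTC−6:00, so local arrival = 7:47 PM − 6:00 = 1:47 PM on Jun 16.
Layover = 7:57 PM − 1:47 PM = 6 hours 10 minutes.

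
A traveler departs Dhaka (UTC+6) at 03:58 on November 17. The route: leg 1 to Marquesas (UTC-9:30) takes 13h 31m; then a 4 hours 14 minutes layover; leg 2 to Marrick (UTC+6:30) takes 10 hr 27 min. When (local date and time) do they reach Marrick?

Convert departure to UTC: 03:58 − 6:00 = 21:58 UTC on Nov 16.
Add 13 hours 31 minutes leg 1 → 11:29 UTC (Nov 17).
Add 4 hours 14 minutes layover in Marquesas → 15:43 UTC.
Add 10 hours and 27 minutes leg 2 → 02:10 UTC (Nov 18).
Marrick is UTC+6:30, so local arrival = 02:10 + 6:30 = 08:40 on Nov 18.

08:40 on November 18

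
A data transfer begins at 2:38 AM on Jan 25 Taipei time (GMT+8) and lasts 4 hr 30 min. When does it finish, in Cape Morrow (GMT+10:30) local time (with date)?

Cape Morrow is 2:30 ahead of Taipei.
After 4 hours and 30 minutes it is 7:08 AM in Taipei.
Shift by the zone difference: 7:08 AM + 2:30 = 9:38 AM on Jan 25 in Cape Morrow.

9:38 AM on January 25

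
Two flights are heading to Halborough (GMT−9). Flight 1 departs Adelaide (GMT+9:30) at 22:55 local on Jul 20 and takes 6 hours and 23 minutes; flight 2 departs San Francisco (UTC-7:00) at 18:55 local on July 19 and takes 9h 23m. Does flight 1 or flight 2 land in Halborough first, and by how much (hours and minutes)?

the second, by 8 hours 30 minutes

Flight 1 in UTC: 22:55 − 9:30 = 13:25 on Jul 20.
+6 hours 23 minutes → arrive 19:48 UTC on Jul 20.
Flight 2 in UTC: 18:55 + 7:00 = 01:55 on Jul 20.
+9 hours and 23 minutes → arrive 11:18 UTC on Jul 20.
Flight 2 lands earlier by 8 hours 30 minutes.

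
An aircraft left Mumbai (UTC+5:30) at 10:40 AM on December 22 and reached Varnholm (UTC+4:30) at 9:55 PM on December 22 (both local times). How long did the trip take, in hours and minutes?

Departure in UTC: 10:40 AM − 5:30 = 5:10 AM on Dec 22.
Arrival in UTC: 9:55 PM − 4:30 = 5:25 PM on Dec 22.
Elapsed = 5:25 PM − 5:10 AM = 12 hours 15 minutes.

12 hours 15 minutes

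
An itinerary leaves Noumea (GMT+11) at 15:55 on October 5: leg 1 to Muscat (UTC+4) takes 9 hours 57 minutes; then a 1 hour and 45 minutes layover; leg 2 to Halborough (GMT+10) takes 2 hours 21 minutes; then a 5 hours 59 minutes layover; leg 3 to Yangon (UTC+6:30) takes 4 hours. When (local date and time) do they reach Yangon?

11:27 on Oct 6

Convert departure to UTC: 15:55 − 11:00 = 04:55 UTC on Oct 5.
Add 9 hours 57 minutes leg 1 → 14:52 UTC.
Add 1 hour and 45 minutes layover in Muscat → 16:37 UTC.
Add 2 hours 21 minutes leg 2 → 18:58 UTC.
Add 5 hours and 59 minutes layover in Halborough → 00:57 UTC (Oct 6).
Add 4 hours leg 3 → 04:57 UTC.
Yangon is UTC+6:30, so local arrival = 04:57 + 6:30 = 11:27 on Oct 6.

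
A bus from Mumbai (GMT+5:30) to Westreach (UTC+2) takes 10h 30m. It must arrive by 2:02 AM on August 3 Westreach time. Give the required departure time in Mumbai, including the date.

7:02 PM on August 2

Target arrival in UTC: 2:02 AM − 2:00 = 12:02 AM on Aug 3.
Subtract 10 hours 30 minutes → departure 1:32 PM UTC on Aug 2.
Mumbai is UTC+5:30: 1:32 PM + 5:30 = 7:02 PM on Aug 2.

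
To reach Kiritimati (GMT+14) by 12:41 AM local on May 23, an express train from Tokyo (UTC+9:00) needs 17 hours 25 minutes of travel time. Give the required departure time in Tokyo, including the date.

2:16 AM on May 22

Target arrival in UTC: 12:41 AM − 14:00 = 10:41 AM on May 22.
Subtract 17 hours and 25 minutes → departure 5:16 PM UTC on May 21.
Tokyo is UTC+9:00: 5:16 PM + 9:00 = 2:16 AM on May 22.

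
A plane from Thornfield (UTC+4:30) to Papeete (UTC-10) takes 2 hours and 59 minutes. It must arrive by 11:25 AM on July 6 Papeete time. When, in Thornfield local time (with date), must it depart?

10:56 PM on July 6

Target arrival in UTC: 11:25 AM + 10:00 = 9:25 PM on Jul 6.
Subtract 2 hours and 59 minutes → departure 6:26 PM UTC on Jul 6.
Thornfield is UTC+4:30: 6:26 PM + 4:30 = 10:56 PM on Jul 6.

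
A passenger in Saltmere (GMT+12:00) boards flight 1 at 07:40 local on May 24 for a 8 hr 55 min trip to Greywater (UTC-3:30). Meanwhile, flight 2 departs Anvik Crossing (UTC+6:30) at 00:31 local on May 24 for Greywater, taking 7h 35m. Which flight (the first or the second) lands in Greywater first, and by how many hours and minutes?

Flight 1 in UTC: 07:40 − 12:00 = 19:40 on May 23.
+8 hours and 55 minutes → arrive 04:35 UTC on May 24.
Flight 2 in UTC: 00:31 − 6:30 = 18:01 on May 23.
+7 hours 35 minutes → arrive 01:36 UTC on May 24.
Flight 2 lands earlier by 2 hours 59 minutes.

the second, by 2 hours 59 minutes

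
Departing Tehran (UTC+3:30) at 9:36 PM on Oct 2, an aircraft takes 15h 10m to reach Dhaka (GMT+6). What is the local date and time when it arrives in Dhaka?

Convert departure to UTC: 9:36 PM − 3:30 = 6:06 PM UTC on Oct 2.
Add 15 hours and 10 minutes travel time → 9:16 AM UTC (Oct 3).
Dhaka is UTC+6:00, so local arrival = 9:16 AM + 6:00 = 3:16 PM on Oct 3.

3:16 PM on October 3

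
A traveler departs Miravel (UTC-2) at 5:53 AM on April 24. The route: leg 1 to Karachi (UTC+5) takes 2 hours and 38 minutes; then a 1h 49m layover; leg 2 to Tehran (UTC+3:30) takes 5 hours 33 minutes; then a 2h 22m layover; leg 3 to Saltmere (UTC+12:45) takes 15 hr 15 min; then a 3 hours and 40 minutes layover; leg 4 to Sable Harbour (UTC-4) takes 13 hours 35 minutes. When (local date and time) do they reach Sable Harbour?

Convert departure to UTC: 5:53 AM + 2:00 = 7:53 AM UTC on Apr 24.
Add 2 hours 38 minutes leg 1 → 10:31 AM UTC.
Add 1 hour and 49 minutes layover in Karachi → 12:20 PM UTC.
Add 5 hours and 33 minutes leg 2 → 5:53 PM UTC.
Add 2 hours and 22 minutes layover in Tehran → 8:15 PM UTC.
Add 15 hours 15 minutes leg 3 → 11:30 AM UTC (Apr 25).
Add 3 hours and 40 minutes layover in Saltmere → 3:10 PM UTC.
Add 13 hours and 35 minutes leg 4 → 4:45 AM UTC (Apr 26).
Sable Harbour is UTC−4:00, so local arrival = 4:45 AM − 4:00 = 12:45 AM on Apr 26.

12:45 AM on April 26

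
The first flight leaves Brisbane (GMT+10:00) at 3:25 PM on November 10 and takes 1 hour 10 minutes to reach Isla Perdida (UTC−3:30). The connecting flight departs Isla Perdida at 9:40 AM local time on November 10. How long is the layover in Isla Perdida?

Convert departure to UTC: 3:25 PM − 10:00 = 5:25 AM UTC on Nov 10.
Add 1 hour and 10 minutes flight time → 6:35 AM UTC.
Isla Perdida is UTC−3:30, so local arrival = 6:35 AM − 3:30 = 3:05 AM on Nov 10.
Layover = 9:40 AM − 3:05 AM = 6 hours 35 minutes.

6 hours 35 minutes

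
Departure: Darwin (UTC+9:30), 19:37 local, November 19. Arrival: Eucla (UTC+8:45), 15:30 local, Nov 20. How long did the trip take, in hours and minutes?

Departure in UTC: 19:37 − 9:30 = 10:07 on Nov 19.
Arrival in UTC: 15:30 − 8:45 = 06:45 on Nov 20.
Elapsed = 06:45 − 10:07 (+1 day) = 20 hours 38 minutes.

20 hours 38 minutes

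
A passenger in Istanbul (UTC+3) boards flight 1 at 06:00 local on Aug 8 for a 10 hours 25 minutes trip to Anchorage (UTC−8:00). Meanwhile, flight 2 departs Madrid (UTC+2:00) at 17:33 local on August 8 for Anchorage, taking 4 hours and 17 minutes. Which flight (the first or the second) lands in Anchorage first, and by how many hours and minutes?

Flight 1 in UTC: 06:00 − 3:00 = 03:00 on Aug 8.
+10 hours and 25 minutes → arrive 13:25 UTC on Aug 8.
Flight 2 in UTC: 17:33 − 2:00 = 15:33 on Aug 8.
+4 hours 17 minutes → arrive 19:50 UTC on Aug 8.
Flight 1 lands earlier by 6 hours 25 minutes.

the first, by 6 hours 25 minutes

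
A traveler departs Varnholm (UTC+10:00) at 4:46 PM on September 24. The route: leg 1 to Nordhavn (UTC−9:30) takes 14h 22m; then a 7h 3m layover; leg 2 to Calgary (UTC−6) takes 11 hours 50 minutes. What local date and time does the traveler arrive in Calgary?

10:01 AM on September 25

Convert departure to UTC: 4:46 PM − 10:00 = 6:46 AM UTC on Sep 24.
Add 14 hours 22 minutes leg 1 → 9:08 PM UTC.
Add 7 hours and 3 minutes layover in Nordhavn → 4:11 AM UTC (Sep 25).
Add 11 hours and 50 minutes leg 2 → 4:01 PM UTC.
Calgary is UTC−6:00, so local arrival = 4:01 PM − 6:00 = 10:01 AM on Sep 25.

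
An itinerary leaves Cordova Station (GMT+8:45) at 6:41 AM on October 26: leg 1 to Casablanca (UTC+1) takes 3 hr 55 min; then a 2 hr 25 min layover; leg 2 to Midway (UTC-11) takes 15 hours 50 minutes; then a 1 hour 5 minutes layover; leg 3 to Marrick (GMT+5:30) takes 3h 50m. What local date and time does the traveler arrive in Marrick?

6:31 AM on Oct 27

Convert departure to UTC: 6:41 AM − 8:45 = 9:56 PM UTC on Oct 25.
Add 3 hours 55 minutes leg 1 → 1:51 AM UTC (Oct 26).
Add 2 hours 25 minutes layover in Casablanca → 4:16 AM UTC.
Add 15 hours and 50 minutes leg 2 → 8:06 PM UTC.
Add 1 hour 5 minutes layover in Midway → 9:11 PM UTC.
Add 3 hours 50 minutes leg 3 → 1:01 AM UTC (Oct 27).
Marrick is UTC+5:30, so local arrival = 1:01 AM + 5:30 = 6:31 AM on Oct 27.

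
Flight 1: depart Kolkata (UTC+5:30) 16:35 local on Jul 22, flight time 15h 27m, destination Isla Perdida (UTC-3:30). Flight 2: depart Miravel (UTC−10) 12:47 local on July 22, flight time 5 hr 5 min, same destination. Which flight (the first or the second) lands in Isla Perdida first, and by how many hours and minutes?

Flight 1 in UTC: 16:35 − 5:30 = 11:05 on Jul 22.
+15 hours and 27 minutes → arrive 02:32 UTC on Jul 23.
Flight 2 in UTC: 12:47 + 10:00 = 22:47 on Jul 22.
+5 hours and 5 minutes → arrive 03:52 UTC on Jul 23.
Flight 1 lands earlier by 1 hour 20 minutes.

the first, by 1 hour 20 minutes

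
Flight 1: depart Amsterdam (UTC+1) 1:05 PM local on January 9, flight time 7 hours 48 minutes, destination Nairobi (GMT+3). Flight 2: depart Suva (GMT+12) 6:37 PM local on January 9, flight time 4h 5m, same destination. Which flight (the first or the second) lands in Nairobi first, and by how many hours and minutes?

the second, by 9 hours 11 minutes

Flight 1 in UTC: 1:05 PM − 1:00 = 12:05 PM on Jan 9.
+7 hours 48 minutes → arrive 7:53 PM UTC on Jan 9.
Flight 2 in UTC: 6:37 PM − 12:00 = 6:37 AM on Jan 9.
+4 hours and 5 minutes → arrive 10:42 AM UTC on Jan 9.
Flight 2 lands earlier by 9 hours 11 minutes.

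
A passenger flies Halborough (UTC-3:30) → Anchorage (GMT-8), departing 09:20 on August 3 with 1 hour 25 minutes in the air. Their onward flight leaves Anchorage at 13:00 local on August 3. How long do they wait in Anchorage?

6 hours 45 minutes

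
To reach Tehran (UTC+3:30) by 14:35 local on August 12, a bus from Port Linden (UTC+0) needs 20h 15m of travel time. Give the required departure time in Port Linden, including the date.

14:50 on Aug 11

Target arrival in UTC: 14:35 − 3:30 = 11:05 on Aug 12.
Subtract 20 hours and 15 minutes → departure 14:50 UTC on Aug 11.
Port Linden is UTC+0, so departure is 14:50 on Aug 11.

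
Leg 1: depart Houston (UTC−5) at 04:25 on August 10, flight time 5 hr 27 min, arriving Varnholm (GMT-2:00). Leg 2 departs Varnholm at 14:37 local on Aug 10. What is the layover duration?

Convert departure to UTC: 04:25 + 5:00 = 09:25 UTC on Aug 10.
Add 5 hours and 27 minutes flight time → 14:52 UTC.
Varnholm is UTC−2:00, so local arrival = 14:52 − 2:00 = 12:52 on Aug 10.
Layover = 14:37 − 12:52 = 1 hour 45 minutes.

1 hour 45 minutes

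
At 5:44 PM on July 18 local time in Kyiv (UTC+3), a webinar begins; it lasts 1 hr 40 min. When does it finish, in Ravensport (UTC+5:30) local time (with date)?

9:54 PM on July 18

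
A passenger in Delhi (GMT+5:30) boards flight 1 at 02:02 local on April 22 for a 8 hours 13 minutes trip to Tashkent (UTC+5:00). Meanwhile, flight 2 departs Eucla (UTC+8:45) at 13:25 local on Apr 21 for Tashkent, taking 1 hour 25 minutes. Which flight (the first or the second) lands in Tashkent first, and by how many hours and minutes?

the second, by 22 hours 40 minutes

Flight 1 in UTC: 02:02 − 5:30 = 20:32 on Apr 21.
+8 hours and 13 minutes → arrive 04:45 UTC on Apr 22.
Flight 2 in UTC: 13:25 − 8:45 = 04:40 on Apr 21.
+1 hour and 25 minutes → arrive 06:05 UTC on Apr 21.
Flight 2 lands earlier by 22 hours 40 minutes.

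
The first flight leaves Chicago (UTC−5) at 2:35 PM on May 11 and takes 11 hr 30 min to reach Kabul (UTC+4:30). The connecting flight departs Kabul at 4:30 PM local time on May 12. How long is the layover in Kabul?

4 hours 55 minutes

Convert departure to UTC: 2:35 PM + 5:00 = 7:35 PM UTC on May 11.
Add 11 hours and 30 minutes flight time → 7:05 AM UTC (May 12).
Kabul is UTC+4:30, so local arrival = 7:05 AM + 4:30 = 11:35 AM on May 12.
Layover = 4:30 PM − 11:35 AM = 4 hours 55 minutes.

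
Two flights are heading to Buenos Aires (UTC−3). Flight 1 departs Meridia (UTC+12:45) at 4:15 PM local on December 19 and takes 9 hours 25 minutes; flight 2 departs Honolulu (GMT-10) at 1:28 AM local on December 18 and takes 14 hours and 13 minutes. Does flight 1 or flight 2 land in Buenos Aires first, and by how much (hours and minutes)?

the second, by 11 hours 14 minutes

Flight 1 in UTC: 4:15 PM − 12:45 = 3:30 AM on Dec 19.
+9 hours 25 minutes → arrive 12:55 PM UTC on Dec 19.
Flight 2 in UTC: 1:28 AM + 10:00 = 11:28 AM on Dec 18.
+14 hours 13 minutes → arrive 1:41 AM UTC on Dec 19.
Flight 2 lands earlier by 11 hours 14 minutes.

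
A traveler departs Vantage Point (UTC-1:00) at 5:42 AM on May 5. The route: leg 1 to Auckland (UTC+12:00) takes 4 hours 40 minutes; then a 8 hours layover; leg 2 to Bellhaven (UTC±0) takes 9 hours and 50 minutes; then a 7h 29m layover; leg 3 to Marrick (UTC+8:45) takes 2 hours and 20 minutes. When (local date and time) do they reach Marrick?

11:46 PM on May 6

Convert departure to UTC: 5:42 AM + 1:00 = 6:42 AM UTC on May 5.
Add 4 hours 40 minutes leg 1 → 11:22 AM UTC.
Add 8 hours layover in Auckland → 7:22 PM UTC.
Add 9 hours and 50 minutes leg 2 → 5:12 AM UTC (May 6).
Add 7 hours 29 minutes layover in Bellhaven → 12:41 PM UTC.
Add 2 hours 20 minutes leg 3 → 3:01 PM UTC.
Marrick is UTC+8:45, so local arrival = 3:01 PM + 8:45 = 11:46 PM on May 6.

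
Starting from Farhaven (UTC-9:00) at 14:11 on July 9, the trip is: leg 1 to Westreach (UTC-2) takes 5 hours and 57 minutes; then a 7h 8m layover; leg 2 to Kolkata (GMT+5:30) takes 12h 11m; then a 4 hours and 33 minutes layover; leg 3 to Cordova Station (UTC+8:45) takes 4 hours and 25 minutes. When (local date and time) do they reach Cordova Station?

Convert departure to UTC: 14:11 + 9:00 = 23:11 UTC on Jul 9.
Add 5 hours and 57 minutes leg 1 → 05:08 UTC (Jul 10).
Add 7 hours and 8 minutes layover in Westreach → 12:16 UTC.
Add 12 hours 11 minutes leg 2 → 00:27 UTC (Jul 11).
Add 4 hours and 33 minutes layover in Kolkata → 05:00 UTC.
Add 4 hours 25 minutes leg 3 → 09:25 UTC.
Cordova Station is UTC+8:45, so local arrival = 09:25 + 8:45 = 18:10 on Jul 11.

18:10 on Jul 11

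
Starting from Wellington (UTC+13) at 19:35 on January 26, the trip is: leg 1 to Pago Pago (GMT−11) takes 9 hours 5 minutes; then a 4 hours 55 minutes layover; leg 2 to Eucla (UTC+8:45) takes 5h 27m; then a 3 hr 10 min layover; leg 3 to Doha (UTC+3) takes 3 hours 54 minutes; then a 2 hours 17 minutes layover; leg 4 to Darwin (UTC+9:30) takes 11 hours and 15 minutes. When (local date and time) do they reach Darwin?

08:08 on January 28

Convert departure to UTC: 19:35 − 13:00 = 06:35 UTC on Jan 26.
Add 9 hours and 5 minutes leg 1 → 15:40 UTC.
Add 4 hours and 55 minutes layover in Pago Pago → 20:35 UTC.
Add 5 hours 27 minutes leg 2 → 02:02 UTC (Jan 27).
Add 3 hours 10 minutes layover in Eucla → 05:12 UTC.
Add 3 hours and 54 minutes leg 3 → 09:06 UTC.
Add 2 hours and 17 minutes layover in Doha → 11:23 UTC.
Add 11 hours and 15 minutes leg 4 → 22:38 UTC.
Darwin is UTC+9:30, so local arrival = 22:38 + 9:30 = 08:08 on Jan 28.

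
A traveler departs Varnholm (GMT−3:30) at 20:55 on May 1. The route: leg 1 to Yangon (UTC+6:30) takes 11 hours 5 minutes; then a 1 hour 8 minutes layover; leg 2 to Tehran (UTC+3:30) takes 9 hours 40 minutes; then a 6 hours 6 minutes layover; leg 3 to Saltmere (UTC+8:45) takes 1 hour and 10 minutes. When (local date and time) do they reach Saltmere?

Convert departure to UTC: 20:55 + 3:30 = 00:25 UTC on May 2.
Add 11 hours 5 minutes leg 1 → 11:30 UTC.
Add 1 hour 8 minutes layover in Yangon → 12:38 UTC.
Add 9 hours and 40 minutes leg 2 → 22:18 UTC.
Add 6 hours 6 minutes layover in Tehran → 04:24 UTC (May 3).
Add 1 hour 10 minutes leg 3 → 05:34 UTC.
Saltmere is UTC+8:45, so local arrival = 05:34 + 8:45 = 14:19 on May 3.

14:19 on May 3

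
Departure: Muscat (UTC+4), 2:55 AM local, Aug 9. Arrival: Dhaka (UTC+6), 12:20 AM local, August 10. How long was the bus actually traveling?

19 hours 25 minutes

Departure in UTC: 2:55 AM − 4:00 = 10:55 PM on Aug 8.
Arrival in UTC: 12:20 AM − 6:00 = 6:20 PM on Aug 9.
Elapsed = 6:20 PM − 10:55 PM (+1 day) = 19 hours 25 minutes.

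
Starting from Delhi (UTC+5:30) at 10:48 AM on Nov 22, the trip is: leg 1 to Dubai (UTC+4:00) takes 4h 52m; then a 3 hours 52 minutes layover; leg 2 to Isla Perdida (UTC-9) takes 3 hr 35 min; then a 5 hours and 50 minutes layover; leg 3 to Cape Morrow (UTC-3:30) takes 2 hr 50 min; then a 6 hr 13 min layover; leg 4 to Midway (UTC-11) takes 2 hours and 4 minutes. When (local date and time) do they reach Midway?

Convert departure to UTC: 10:48 AM − 5:30 = 5:18 AM UTC on Nov 22.
Add 4 hours and 52 minutes leg 1 → 10:10 AM UTC.
Add 3 hours and 52 minutes layover in Dubai → 2:02 PM UTC.
Add 3 hours 35 minutes leg 2 → 5:37 PM UTC.
Add 5 hours 50 minutes layover in Isla Perdida → 11:27 PM UTC.
Add 2 hours 50 minutes leg 3 → 2:17 AM UTC (Nov 23).
Add 6 hours and 13 minutes layover in Cape Morrow → 8:30 AM UTC.
Add 2 hours 4 minutes leg 4 → 10:34 AM UTC.
Midway is UTC−11:00, so local arrival = 10:34 AM − 11:00 = 11:34 PM on Nov 22.

11:34 PM on November 22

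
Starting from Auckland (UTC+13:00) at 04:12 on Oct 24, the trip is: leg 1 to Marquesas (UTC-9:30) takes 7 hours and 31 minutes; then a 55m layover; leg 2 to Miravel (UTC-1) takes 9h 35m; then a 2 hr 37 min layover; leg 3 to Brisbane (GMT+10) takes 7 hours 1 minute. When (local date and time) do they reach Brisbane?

04:51 on October 25

Convert departure to UTC: 04:12 − 13:00 = 15:12 UTC on Oct 23.
Add 7 hours 31 minutes leg 1 → 22:43 UTC.
Add 55 minutes layover in Marquesas → 23:38 UTC.
Add 9 hours 35 minutes leg 2 → 09:13 UTC (Oct 24).
Add 2 hours and 37 minutes layover in Miravel → 11:50 UTC.
Add 7 hours and 1 minute leg 3 → 18:51 UTC.
Brisbane is UTC+10:00, so local arrival = 18:51 + 10:00 = 04:51 on Oct 25.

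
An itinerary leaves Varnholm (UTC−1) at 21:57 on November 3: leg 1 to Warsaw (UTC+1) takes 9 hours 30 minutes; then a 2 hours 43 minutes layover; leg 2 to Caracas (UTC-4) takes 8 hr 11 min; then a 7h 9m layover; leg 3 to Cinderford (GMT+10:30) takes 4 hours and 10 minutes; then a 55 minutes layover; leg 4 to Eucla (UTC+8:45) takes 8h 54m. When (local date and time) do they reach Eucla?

Convert departure to UTC: 21:57 + 1:00 = 22:57 UTC on Nov 3.
Add 9 hours and 30 minutes leg 1 → 08:27 UTC (Nov 4).
Add 2 hours and 43 minutes layover in Warsaw → 11:10 UTC.
Add 8 hours 11 minutes leg 2 → 19:21 UTC.
Add 7 hours and 9 minutes layover in Caracas → 02:30 UTC (Nov 5).
Add 4 hours 10 minutes leg 3 → 06:40 UTC.
Add 55 minutes layover in Cinderford → 07:35 UTC.
Add 8 hours 54 minutes leg 4 → 16:29 UTC.
Eucla is UTC+8:45, so local arrival = 16:29 + 8:45 = 01:14 on Nov 6.

01:14 on November 6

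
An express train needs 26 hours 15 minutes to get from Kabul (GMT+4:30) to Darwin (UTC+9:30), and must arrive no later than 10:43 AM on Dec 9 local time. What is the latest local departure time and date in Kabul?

Target arrival in UTC: 10:43 AM − 9:30 = 1:13 AM on Dec 9.
Subtract 26 hours and 15 minutes → departure 10:58 PM UTC on Dec 7.
Kabul is UTC+4:30: 10:58 PM + 4:30 = 3:28 AM on Dec 8.

3:28 AM on December 8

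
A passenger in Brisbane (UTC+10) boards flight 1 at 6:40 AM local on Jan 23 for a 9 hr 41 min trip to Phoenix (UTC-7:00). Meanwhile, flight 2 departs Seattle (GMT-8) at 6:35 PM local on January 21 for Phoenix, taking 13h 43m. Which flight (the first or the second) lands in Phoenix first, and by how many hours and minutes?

Flight 1 in UTC: 6:40 AM − 10:00 = 8:40 PM on Jan 22.
+9 hours and 41 minutes → arrive 6:21 AM UTC on Jan 23.
Flight 2 in UTC: 6:35 PM + 8:00 = 2:35 AM on Jan 22.
+13 hours 43 minutes → arrive 4:18 PM UTC on Jan 22.
Flight 2 lands earlier by 14 hours 3 minutes.

the second, by 14 hours 3 minutes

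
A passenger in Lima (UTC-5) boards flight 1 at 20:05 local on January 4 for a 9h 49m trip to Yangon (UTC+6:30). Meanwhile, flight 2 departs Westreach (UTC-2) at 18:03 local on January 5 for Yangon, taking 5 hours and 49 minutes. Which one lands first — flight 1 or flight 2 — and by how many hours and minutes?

Flight 1 in UTC: 20:05 + 5:00 = 01:05 on Jan 5.
+9 hours 49 minutes → arrive 10:54 UTC on Jan 5.
Flight 2 in UTC: 18:03 + 2:00 = 20:03 on Jan 5.
+5 hours 49 minutes → arrive 01:52 UTC on Jan 6.
Flight 1 lands earlier by 14 hours 58 minutes.

the first, by 14 hours 58 minutes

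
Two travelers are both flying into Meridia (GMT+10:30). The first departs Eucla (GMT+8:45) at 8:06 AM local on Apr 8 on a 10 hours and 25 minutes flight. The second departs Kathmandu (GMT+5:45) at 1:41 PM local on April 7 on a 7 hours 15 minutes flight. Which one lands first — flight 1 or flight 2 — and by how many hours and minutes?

Flight 1 in UTC: 8:06 AM − 8:45 = 11:21 PM on Apr 7.
+10 hours 25 minutes → arrive 9:46 AM UTC on Apr 8.
Flight 2 in UTC: 1:41 PM − 5:45 = 7:56 AM on Apr 7.
+7 hours and 15 minutes → arrive 3:11 PM UTC on Apr 7.
Flight 2 lands earlier by 18 hours 35 minutes.

the second, by 18 hours 35 minutes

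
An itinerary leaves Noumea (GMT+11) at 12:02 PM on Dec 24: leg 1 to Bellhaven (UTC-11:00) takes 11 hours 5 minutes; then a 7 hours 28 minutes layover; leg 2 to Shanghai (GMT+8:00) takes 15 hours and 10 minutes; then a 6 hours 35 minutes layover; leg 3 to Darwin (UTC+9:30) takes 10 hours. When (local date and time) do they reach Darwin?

12:50 PM on Dec 26

Convert departure to UTC: 12:02 PM − 11:00 = 1:02 AM UTC on Dec 24.
Add 11 hours 5 minutes leg 1 → 12:07 PM UTC.
Add 7 hours 28 minutes layover in Bellhaven → 7:35 PM UTC.
Add 15 hours 10 minutes leg 2 → 10:45 AM UTC (Dec 25).
Add 6 hours and 35 minutes layover in Shanghai → 5:20 PM UTC.
Add 10 hours leg 3 → 3:20 AM UTC (Dec 26).
Darwin is UTC+9:30, so local arrival = 3:20 AM + 9:30 = 12:50 PM on Dec 26.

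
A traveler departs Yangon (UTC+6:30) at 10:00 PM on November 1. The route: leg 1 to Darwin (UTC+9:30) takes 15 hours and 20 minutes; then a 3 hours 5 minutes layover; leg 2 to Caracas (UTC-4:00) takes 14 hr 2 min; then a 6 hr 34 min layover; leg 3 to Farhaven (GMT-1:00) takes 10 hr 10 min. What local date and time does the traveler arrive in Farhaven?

Convert departure to UTC: 10:00 PM − 6:30 = 3:30 PM UTC on Nov 1.
Add 15 hours 20 minutes leg 1 → 6:50 AM UTC (Nov 2).
Add 3 hours 5 minutes layover in Darwin → 9:55 AM UTC.
Add 14 hours 2 minutes leg 2 → 11:57 PM UTC.
Add 6 hours 34 minutes layover in Caracas → 6:31 AM UTC (Nov 3).
Add 10 hours 10 minutes leg 3 → 4:41 PM UTC.
Farhaven is UTC−1:00, so local arrival = 4:41 PM − 1:00 = 3:41 PM on Nov 3.

3:41 PM on November 3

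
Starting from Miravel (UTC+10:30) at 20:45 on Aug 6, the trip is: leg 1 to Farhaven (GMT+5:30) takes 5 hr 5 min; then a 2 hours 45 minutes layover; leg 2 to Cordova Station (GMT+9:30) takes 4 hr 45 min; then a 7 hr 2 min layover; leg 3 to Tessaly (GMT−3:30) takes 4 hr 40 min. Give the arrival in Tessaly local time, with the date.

07:02 on August 7

Convert departure to UTC: 20:45 − 10:30 = 10:15 UTC on Aug 6.
Add 5 hours and 5 minutes leg 1 → 15:20 UTC.
Add 2 hours 45 minutes layover in Farhaven → 18:05 UTC.
Add 4 hours and 45 minutes leg 2 → 22:50 UTC.
Add 7 hours 2 minutes layover in Cordova Station → 05:52 UTC (Aug 7).
Add 4 hours 40 minutes leg 3 → 10:32 UTC.
Tessaly is UTC−3:30, so local arrival = 10:32 − 3:30 = 07:02 on Aug 7.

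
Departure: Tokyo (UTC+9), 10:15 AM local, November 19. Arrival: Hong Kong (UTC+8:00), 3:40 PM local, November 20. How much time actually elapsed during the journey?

Departure in UTC: 10:15 AM − 9:00 = 1:15 AM on Nov 19.
Arrival in UTC: 3:40 PM − 8:00 = 7:40 AM on Nov 20.
Elapsed = 7:40 AM − 1:15 AM (+1 day) = 30 hours 25 minutes.

30 hours 25 minutes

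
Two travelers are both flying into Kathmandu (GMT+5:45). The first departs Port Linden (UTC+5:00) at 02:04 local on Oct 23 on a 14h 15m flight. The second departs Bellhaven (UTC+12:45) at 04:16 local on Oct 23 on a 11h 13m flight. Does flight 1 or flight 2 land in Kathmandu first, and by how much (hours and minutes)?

Flight 1 in UTC: 02:04 − 5:00 = 21:04 on Oct 22.
+14 hours 15 minutes → arrive 11:19 UTC on Oct 23.
Flight 2 in UTC: 04:16 − 12:45 = 15:31 on Oct 22.
+11 hours 13 minutes → arrive 02:44 UTC on Oct 23.
Flight 2 lands earlier by 8 hours 35 minutes.

the second, by 8 hours 35 minutes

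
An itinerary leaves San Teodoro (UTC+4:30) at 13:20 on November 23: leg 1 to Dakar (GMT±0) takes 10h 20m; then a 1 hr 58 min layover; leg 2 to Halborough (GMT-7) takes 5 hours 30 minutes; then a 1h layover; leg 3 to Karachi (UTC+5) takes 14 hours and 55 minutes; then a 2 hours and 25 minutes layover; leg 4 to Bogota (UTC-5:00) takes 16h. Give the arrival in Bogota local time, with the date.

07:58 on November 25

Convert departure to UTC: 13:20 − 4:30 = 08:50 UTC on Nov 23.
Add 10 hours 20 minutes leg 1 → 19:10 UTC.
Add 1 hour and 58 minutes layover in Dakar → 21:08 UTC.
Add 5 hours 30 minutes leg 2 → 02:38 UTC (Nov 24).
Add 1 hour layover in Halborough → 03:38 UTC.
Add 14 hours 55 minutes leg 3 → 18:33 UTC.
Add 2 hours and 25 minutes layover in Karachi → 20:58 UTC.
Add 16 hours leg 4 → 12:58 UTC (Nov 25).
Bogota is UTC−5:00, so local arrival = 12:58 − 5:00 = 07:58 on Nov 25.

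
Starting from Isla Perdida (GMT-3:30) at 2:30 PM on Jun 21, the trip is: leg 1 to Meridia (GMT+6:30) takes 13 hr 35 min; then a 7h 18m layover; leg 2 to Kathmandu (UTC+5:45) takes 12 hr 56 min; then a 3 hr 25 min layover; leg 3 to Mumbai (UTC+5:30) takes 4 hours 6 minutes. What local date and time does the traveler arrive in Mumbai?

4:50 PM on June 23

Convert departure to UTC: 2:30 PM + 3:30 = 6:00 PM UTC on Jun 21.
Add 13 hours and 35 minutes leg 1 → 7:35 AM UTC (Jun 22).
Add 7 hours 18 minutes layover in Meridia → 2:53 PM UTC.
Add 12 hours and 56 minutes leg 2 → 3:49 AM UTC (Jun 23).
Add 3 hours and 25 minutes layover in Kathmandu → 7:14 AM UTC.
Add 4 hours 6 minutes leg 3 → 11:20 AM UTC.
Mumbai is UTC+5:30, so local arrival = 11:20 AM + 5:30 = 4:50 PM on Jun 23.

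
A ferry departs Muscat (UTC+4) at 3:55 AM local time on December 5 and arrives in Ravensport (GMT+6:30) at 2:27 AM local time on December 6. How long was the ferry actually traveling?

Ravensport is 2:30 ahead of Muscat.
Clock-face elapsed time (ignoring zones) is 22 hours 32 minutes.
Actual elapsed = 22 hours 32 minutes − 2:30 = 20 hours 2 minutes.

20 hours 2 minutes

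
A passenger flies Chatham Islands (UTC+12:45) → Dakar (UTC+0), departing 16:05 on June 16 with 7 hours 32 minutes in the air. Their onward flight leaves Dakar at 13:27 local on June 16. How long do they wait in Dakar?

Convert departure to UTC: 16:05 − 12:45 = 03:20 UTC on Jun 16.
Add 7 hours and 32 minutes flight time → 10:52 UTC.
Dakar is UTC+0, so local arrival is the same: 10:52 on Jun 16.
Layover = 13:27 − 10:52 = 2 hours 35 minutes.

2 hours 35 minutes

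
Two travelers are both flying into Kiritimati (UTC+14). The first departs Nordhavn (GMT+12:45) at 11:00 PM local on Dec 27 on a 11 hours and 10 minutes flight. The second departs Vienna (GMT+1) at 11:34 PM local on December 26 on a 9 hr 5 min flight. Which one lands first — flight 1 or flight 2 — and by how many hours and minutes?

the second, by 13 hours 46 minutes

Flight 1 in UTC: 11:00 PM − 12:45 = 10:15 AM on Dec 27.
+11 hours and 10 minutes → arrive 9:25 PM UTC on Dec 27.
Flight 2 in UTC: 11:34 PM − 1:00 = 10:34 PM on Dec 26.
+9 hours 5 minutes → arrive 7:39 AM UTC on Dec 27.
Flight 2 lands earlier by 13 hours 46 minutes.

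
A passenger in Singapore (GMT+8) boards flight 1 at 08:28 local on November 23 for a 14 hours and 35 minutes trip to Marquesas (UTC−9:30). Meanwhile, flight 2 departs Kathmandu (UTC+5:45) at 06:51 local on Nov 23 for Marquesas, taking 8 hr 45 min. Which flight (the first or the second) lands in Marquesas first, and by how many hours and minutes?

the second, by 5 hours 12 minutes

Flight 1 in UTC: 08:28 − 8:00 = 00:28 on Nov 23.
+14 hours and 35 minutes → arrive 15:03 UTC on Nov 23.
Flight 2 in UTC: 06:51 − 5:45 = 01:06 on Nov 23.
+8 hours and 45 minutes → arrive 09:51 UTC on Nov 23.
Flight 2 lands earlier by 5 hours 12 minutes.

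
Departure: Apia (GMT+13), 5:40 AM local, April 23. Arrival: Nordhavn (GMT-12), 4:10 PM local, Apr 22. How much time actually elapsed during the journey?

Departure in UTC: 5:40 AM − 13:00 = 4:40 PM on Apr 22.
Arrival in UTC: 4:10 PM + 12:00 = 4:10 AM on Apr 23.
Elapsed = 4:10 AM − 4:40 PM (+1 day) = 11 hours 30 minutes.

11 hours 30 minutes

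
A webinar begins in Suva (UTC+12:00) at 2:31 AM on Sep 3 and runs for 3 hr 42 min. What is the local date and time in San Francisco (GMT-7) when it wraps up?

11:13 AM on September 2

San Francisco is 19:00 behind Suva.
After 3 hours 42 minutes it is 6:13 AM in Suva.
Shift by the zone difference: 6:13 AM − 19:00 = 11:13 AM on Sep 2 in San Francisco.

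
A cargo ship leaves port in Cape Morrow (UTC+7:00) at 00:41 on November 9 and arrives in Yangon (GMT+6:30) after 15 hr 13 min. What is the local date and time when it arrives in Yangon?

Convert departure to UTC: 00:41 − 7:00 = 17:41 UTC on Nov 8.
Add 15 hours and 13 minutes travel time → 08:54 UTC (Nov 9).
Yangon is UTC+6:30, so local arrival = 08:54 + 6:30 = 15:24 on Nov 9.

15:24 on November 9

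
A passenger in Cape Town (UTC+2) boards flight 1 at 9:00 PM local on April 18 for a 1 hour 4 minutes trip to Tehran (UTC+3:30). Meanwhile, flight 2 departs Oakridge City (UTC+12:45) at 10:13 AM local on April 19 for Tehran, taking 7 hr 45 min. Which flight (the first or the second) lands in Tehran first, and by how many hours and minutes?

the first, by 9 hours 9 minutes

Flight 1 in UTC: 9:00 PM − 2:00 = 7:00 PM on Apr 18.
+1 hour 4 minutes → arrive 8:04 PM UTC on Apr 18.
Flight 2 in UTC: 10:13 AM − 12:45 = 9:28 PM on Apr 18.
+7 hours and 45 minutes → arrive 5:13 AM UTC on Apr 19.
Flight 1 lands earlier by 9 hours 9 minutes.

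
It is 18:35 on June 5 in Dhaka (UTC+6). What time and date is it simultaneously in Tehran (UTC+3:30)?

16:05 on June 5

In UTC: 18:35 − 6:00 = 12:35 on Jun 5.
Tehran is UTC+3:30: 12:35 + 3:30 = 16:05 on Jun 5.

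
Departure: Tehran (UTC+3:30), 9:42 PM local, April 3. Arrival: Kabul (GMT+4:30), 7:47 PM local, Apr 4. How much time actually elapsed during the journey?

21 hours 5 minutes

Departure in UTC: 9:42 PM − 3:30 = 6:12 PM on Apr 3.
Arrival in UTC: 7:47 PM − 4:30 = 3:17 PM on Apr 4.
Elapsed = 3:17 PM − 6:12 PM (+1 day) = 21 hours 5 minutes.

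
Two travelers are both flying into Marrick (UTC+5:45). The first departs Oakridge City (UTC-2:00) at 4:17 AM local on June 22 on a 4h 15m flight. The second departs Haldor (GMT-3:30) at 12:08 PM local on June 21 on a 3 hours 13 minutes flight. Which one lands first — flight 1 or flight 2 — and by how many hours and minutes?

the second, by 15 hours 41 minutes

Flight 1 in UTC: 4:17 AM + 2:00 = 6:17 AM on Jun 22.
+4 hours 15 minutes → arrive 10:32 AM UTC on Jun 22.
Flight 2 in UTC: 12:08 PM + 3:30 = 3:38 PM on Jun 21.
+3 hours 13 minutes → arrive 6:51 PM UTC on Jun 21.
Flight 2 lands earlier by 15 hours 41 minutes.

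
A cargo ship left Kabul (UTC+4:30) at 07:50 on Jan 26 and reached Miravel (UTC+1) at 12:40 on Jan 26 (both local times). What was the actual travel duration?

8 hours 20 minutes

Departure in UTC: 07:50 − 4:30 = 03:20 on Jan 26.
Arrival in UTC: 12:40 − 1:00 = 11:40 on Jan 26.
Elapsed = 11:40 − 03:20 = 8 hours 20 minutes.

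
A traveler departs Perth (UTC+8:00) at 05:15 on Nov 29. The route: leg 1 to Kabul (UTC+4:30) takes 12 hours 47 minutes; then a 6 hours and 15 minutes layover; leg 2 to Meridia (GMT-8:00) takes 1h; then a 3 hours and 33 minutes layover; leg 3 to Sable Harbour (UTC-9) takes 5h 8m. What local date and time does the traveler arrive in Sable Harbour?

16:58 on November 29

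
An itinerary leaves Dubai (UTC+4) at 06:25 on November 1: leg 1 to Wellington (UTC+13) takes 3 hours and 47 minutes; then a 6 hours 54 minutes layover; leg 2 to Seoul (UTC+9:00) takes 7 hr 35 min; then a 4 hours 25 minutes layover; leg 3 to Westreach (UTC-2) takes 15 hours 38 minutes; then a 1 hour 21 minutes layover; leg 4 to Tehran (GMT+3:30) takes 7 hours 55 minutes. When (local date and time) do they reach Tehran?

Convert departure to UTC: 06:25 − 4:00 = 02:25 UTC on Nov 1.
Add 3 hours and 47 minutes leg 1 → 06:12 UTC.
Add 6 hours 54 minutes layover in Wellington → 13:06 UTC.
Add 7 hours and 35 minutes leg 2 → 20:41 UTC.
Add 4 hours and 25 minutes layover in Seoul → 01:06 UTC (Nov 2).
Add 15 hours and 38 minutes leg 3 → 16:44 UTC.
Add 1 hour 21 minutes layover in Westreach → 18:05 UTC.
Add 7 hours and 55 minutes leg 4 → 02:00 UTC (Nov 3).
Tehran is UTC+3:30, so local arrival = 02:00 + 3:30 = 05:30 on Nov 3.

05:30 on November 3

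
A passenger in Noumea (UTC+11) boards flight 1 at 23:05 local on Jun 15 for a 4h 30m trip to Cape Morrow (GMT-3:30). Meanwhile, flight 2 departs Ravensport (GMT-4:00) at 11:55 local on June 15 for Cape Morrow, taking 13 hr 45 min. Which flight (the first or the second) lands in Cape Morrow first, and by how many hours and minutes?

Flight 1 in UTC: 23:05 − 11:00 = 12:05 on Jun 15.
+4 hours and 30 minutes → arrive 16:35 UTC on Jun 15.
Flight 2 in UTC: 11:55 + 4:00 = 15:55 on Jun 15.
+13 hours and 45 minutes → arrive 05:40 UTC on Jun 16.
Flight 1 lands earlier by 13 hours 5 minutes.

the first, by 13 hours 5 minutes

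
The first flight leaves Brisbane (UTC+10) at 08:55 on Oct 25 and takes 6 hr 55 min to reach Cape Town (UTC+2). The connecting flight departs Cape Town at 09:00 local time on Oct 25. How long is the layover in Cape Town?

Convert departure to UTC: 08:55 − 10:00 = 22:55 UTC on Oct 24.
Add 6 hours 55 minutes flight time → 05:50 UTC (Oct 25).
Cape Town is UTC+2:00, so local arrival = 05:50 + 2:00 = 07:50 on Oct 25.
Layover = 09:00 − 07:50 = 1 hour 10 minutes.

1 hour 10 minutes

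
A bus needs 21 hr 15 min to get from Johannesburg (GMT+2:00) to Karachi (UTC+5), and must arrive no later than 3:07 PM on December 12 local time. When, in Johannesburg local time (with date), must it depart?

2:52 PM on December 11

Target arrival in UTC: 3:07 PM − 5:00 = 10:07 AM on Dec 12.
Subtract 21 hours 15 minutes → departure 12:52 PM UTC on Dec 11.
Johannesburg is UTC+2:00: 12:52 PM + 2:00 = 2:52 PM on Dec 11.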